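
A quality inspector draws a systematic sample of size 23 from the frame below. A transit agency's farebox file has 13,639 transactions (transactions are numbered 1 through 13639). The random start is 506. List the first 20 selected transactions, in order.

k = N/n = 13639/23 = 593
transaction 1: 506
transaction 2: 506 + 593 = 1099
transaction 3: 1099 + 593 = 1692
transaction 4: 1692 + 593 = 2285
transaction 5: 2285 + 593 = 2878
transaction 6: 2878 + 593 = 3471
transaction 7: 3471 + 593 = 4064
transaction 8: 4064 + 593 = 4657
transaction 9: 4657 + 593 = 5250
transaction 10: 5250 + 593 = 5843
transaction 11: 5843 + 593 = 6436
transaction 12: 6436 + 593 = 7029
transaction 13: 7029 + 593 = 7622
transaction 14: 7622 + 593 = 8215
transaction 15: 8215 + 593 = 8808
transaction 16: 8808 + 593 = 9401
transaction 17: 9401 + 593 = 9994
transaction 18: 9994 + 593 = 10587
transaction 19: 10587 + 593 = 11180
transaction 20: 11180 + 593 = 11773

506, 1099, 1692, 2285, 2878, 3471, 4064, 4657, 5250, 5843, 6436, 7029, 7622, 8215, 8808, 9401, 9994, 10587, 11180, 11773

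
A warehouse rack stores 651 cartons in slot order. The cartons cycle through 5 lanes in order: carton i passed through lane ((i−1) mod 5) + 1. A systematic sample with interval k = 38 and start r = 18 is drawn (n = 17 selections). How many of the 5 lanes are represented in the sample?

5

Consecutive selections differ by k = 38, so their lane numbers differ by 38 mod 5 = 3.
gcd(38, 5) = 1, so the sample visits 5/1 = 5 distinct residues mod 5.
Start 18 is lane 3; the lanes hit are 1, 2, 3, 4, 5.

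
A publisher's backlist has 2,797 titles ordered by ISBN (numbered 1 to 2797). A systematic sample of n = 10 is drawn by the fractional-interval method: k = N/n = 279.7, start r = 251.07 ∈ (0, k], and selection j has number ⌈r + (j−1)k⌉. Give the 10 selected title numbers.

252, 531, 811, 1091, 1370, 1650, 1930, 2209, 2489, 2769

j=1: r + 0k = 251.07 → ⌈·⌉ = 252
j=2: r + 1k = 530.77 → ⌈·⌉ = 531
j=3: r + 2k = 810.47 → ⌈·⌉ = 811
j=4: r + 3k = 1090.17 → ⌈·⌉ = 1091
j=5: r + 4k = 1369.87 → ⌈·⌉ = 1370
j=6: r + 5k = 1649.57 → ⌈·⌉ = 1650
j=7: r + 6k = 1929.27 → ⌈·⌉ = 1930
j=8: r + 7k = 2208.97 → ⌈·⌉ = 2209
j=9: r + 8k = 2488.67 → ⌈·⌉ = 2489
j=10: r + 9k = 2768.37 → ⌈·⌉ = 2769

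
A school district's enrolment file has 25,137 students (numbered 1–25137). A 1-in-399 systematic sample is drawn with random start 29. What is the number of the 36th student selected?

k = 399
36th selection = r + (36−1)·k = 29 + 35×399 = 29 + 13965 = 13994

13994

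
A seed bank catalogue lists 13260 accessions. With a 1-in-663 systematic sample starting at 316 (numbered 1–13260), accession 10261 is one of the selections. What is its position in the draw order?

16

k = 663
position = (10261 − 316)/663 + 1 = 9945/663 + 1 = 15 + 1 = 16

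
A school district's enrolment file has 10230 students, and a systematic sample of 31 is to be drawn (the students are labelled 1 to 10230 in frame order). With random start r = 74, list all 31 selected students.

k = N/n = 10230/31 = 330
student 1: 74
student 2: 74 + 330 = 404
student 3: 404 + 330 = 734
student 4: 734 + 330 = 1064
student 5: 1064 + 330 = 1394
student 6: 1394 + 330 = 1724
student 7: 1724 + 330 = 2054
student 8: 2054 + 330 = 2384
student 9: 2384 + 330 = 2714
student 10: 2714 + 330 = 3044
student 11: 3044 + 330 = 3374
student 12: 3374 + 330 = 3704
student 13: 3704 + 330 = 4034
student 14: 4034 + 330 = 4364
student 15: 4364 + 330 = 4694
student 16: 4694 + 330 = 5024
student 17: 5024 + 330 = 5354
student 18: 5354 + 330 = 5684
student 19: 5684 + 330 = 6014
student 20: 6014 + 330 = 6344
student 21: 6344 + 330 = 6674
student 22: 6674 + 330 = 7004
student 23: 7004 + 330 = 7334
student 24: 7334 + 330 = 7664
student 25: 7664 + 330 = 7994
student 26: 7994 + 330 = 8324
student 27: 8324 + 330 = 8654
student 28: 8654 + 330 = 8984
student 29: 8984 + 330 = 9314
student 30: 9314 + 330 = 9644
student 31: 9644 + 330 = 9974

74, 404, 734, 1064, 1394, 1724, 2054, 2384, 2714, 3044, 3374, 3704, 4034, 4364, 4694, 5024, 5354, 5684, 6014, 6344, 6674, 7004, 7334, 7664, 7994, 8324, 8654, 8984, 9314, 9644, 9974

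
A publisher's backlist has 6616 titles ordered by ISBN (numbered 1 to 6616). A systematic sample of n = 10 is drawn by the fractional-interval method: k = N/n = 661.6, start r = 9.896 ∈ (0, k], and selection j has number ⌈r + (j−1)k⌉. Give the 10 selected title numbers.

j=1: r + 0k = 9.896 → ⌈·⌉ = 10
j=2: r + 1k = 671.496 → ⌈·⌉ = 672
j=3: r + 2k = 1333.096 → ⌈·⌉ = 1334
j=4: r + 3k = 1994.696 → ⌈·⌉ = 1995
j=5: r + 4k = 2656.296 → ⌈·⌉ = 2657
j=6: r + 5k = 3317.896 → ⌈·⌉ = 3318
j=7: r + 6k = 3979.496 → ⌈·⌉ = 3980
j=8: r + 7k = 4641.096 → ⌈·⌉ = 4642
j=9: r + 8k = 5302.696 → ⌈·⌉ = 5303
j=10: r + 9k = 5964.296 → ⌈·⌉ = 5965

10, 672, 1334, 1995, 2657, 3318, 3980, 4642, 5303, 5965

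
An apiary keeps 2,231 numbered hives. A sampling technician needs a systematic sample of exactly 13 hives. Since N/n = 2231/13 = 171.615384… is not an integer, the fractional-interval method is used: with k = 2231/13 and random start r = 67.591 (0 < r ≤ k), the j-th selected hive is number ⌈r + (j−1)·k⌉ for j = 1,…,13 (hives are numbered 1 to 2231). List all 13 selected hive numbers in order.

68, 240, 411, 583, 755, 926, 1098, 1269, 1441, 1613, 1784, 1956, 2127

j=1: r + 0k = 67.591 → ⌈·⌉ = 68
j=2: r + 1k = 239.206384… → ⌈·⌉ = 240
j=3: r + 2k = 410.821769… → ⌈·⌉ = 411
j=4: r + 3k = 582.437153… → ⌈·⌉ = 583
j=5: r + 4k = 754.052538… → ⌈·⌉ = 755
j=6: r + 5k = 925.667923… → ⌈·⌉ = 926
j=7: r + 6k = 1097.283307… → ⌈·⌉ = 1098
j=8: r + 7k = 1268.898692… → ⌈·⌉ = 1269
j=9: r + 8k = 1440.514076… → ⌈·⌉ = 1441
j=10: r + 9k = 1612.129461… → ⌈·⌉ = 1613
j=11: r + 10k = 1783.744846… → ⌈·⌉ = 1784
j=12: r + 11k = 1955.360230… → ⌈·⌉ = 1956
j=13: r + 12k = 2126.975615… → ⌈·⌉ = 2127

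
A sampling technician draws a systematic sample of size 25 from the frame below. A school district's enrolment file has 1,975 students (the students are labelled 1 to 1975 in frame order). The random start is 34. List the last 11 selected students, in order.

k = N/n = 1975/25 = 79
15th selection = 34 + 14×79 = 1140
16th: 1140 + 79 = 1219
17th: 1219 + 79 = 1298
18th: 1298 + 79 = 1377
19th: 1377 + 79 = 1456
20th: 1456 + 79 = 1535
21st: 1535 + 79 = 1614
22nd: 1614 + 79 = 1693
23rd: 1693 + 79 = 1772
24th: 1772 + 79 = 1851
25th: 1851 + 79 = 1930

1140, 1219, 1298, 1377, 1456, 1535, 1614, 1693, 1772, 1851, 1930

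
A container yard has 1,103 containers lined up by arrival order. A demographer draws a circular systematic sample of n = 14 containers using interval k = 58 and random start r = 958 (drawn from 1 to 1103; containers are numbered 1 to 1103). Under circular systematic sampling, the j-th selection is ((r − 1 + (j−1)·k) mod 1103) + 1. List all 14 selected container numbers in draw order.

958, 1016, 1074, 29, 87, 145, 203, 261, 319, 377, 435, 493, 551, 609

Selection 1: 958
Selection 2: 958 + 58 = 1016
Selection 3: 1016 + 58 = 1074
Selection 4: 1074 + 58 = 1132 → 1132 − 1103 = 29
Selection 5: 29 + 58 = 87
Selection 6: 87 + 58 = 145
Selection 7: 145 + 58 = 203
Selection 8: 203 + 58 = 261
Selection 9: 261 + 58 = 319
Selection 10: 319 + 58 = 377
Selection 11: 377 + 58 = 435
Selection 12: 435 + 58 = 493
Selection 13: 493 + 58 = 551
Selection 14: 551 + 58 = 609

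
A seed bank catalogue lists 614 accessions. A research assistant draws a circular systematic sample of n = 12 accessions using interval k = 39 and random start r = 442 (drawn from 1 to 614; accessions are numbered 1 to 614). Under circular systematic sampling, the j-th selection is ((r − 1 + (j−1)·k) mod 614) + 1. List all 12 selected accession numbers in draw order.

442, 481, 520, 559, 598, 23, 62, 101, 140, 179, 218, 257

Selection 1: 442
Selection 2: 442 + 39 = 481
Selection 3: 481 + 39 = 520
Selection 4: 520 + 39 = 559
Selection 5: 559 + 39 = 598
Selection 6: 598 + 39 = 637 → 637 − 614 = 23
Selection 7: 23 + 39 = 62
Selection 8: 62 + 39 = 101
Selection 9: 101 + 39 = 140
Selection 10: 140 + 39 = 179
Selection 11: 179 + 39 = 218
Selection 12: 218 + 39 = 257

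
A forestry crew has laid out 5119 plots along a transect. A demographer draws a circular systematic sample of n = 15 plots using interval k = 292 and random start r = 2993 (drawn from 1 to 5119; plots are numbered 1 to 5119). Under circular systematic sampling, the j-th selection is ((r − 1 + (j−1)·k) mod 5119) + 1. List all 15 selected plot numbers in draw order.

Selection 1: 2993
Selection 2: 2993 + 292 = 3285
Selection 3: 3285 + 292 = 3577
Selection 4: 3577 + 292 = 3869
Selection 5: 3869 + 292 = 4161
Selection 6: 4161 + 292 = 4453
Selection 7: 4453 + 292 = 4745
Selection 8: 4745 + 292 = 5037
Selection 9: 5037 + 292 = 5329 → 5329 − 5119 = 210
Selection 10: 210 + 292 = 502
Selection 11: 502 + 292 = 794
Selection 12: 794 + 292 = 1086
Selection 13: 1086 + 292 = 1378
Selection 14: 1378 + 292 = 1670
Selection 15: 1670 + 292 = 1962

2993, 3285, 3577, 3869, 4161, 4453, 4745, 5037, 210, 502, 794, 1086, 1378, 1670, 1962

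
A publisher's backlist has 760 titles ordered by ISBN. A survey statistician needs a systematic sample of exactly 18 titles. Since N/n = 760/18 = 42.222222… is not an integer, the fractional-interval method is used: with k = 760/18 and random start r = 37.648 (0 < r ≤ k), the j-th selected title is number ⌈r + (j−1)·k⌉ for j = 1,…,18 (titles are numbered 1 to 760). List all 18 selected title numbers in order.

38, 80, 123, 165, 207, 249, 291, 334, 376, 418, 460, 503, 545, 587, 629, 671, 714, 756

j=1: r + 0k = 37.648 → ⌈·⌉ = 38
j=2: r + 1k = 79.870222… → ⌈·⌉ = 80
j=3: r + 2k = 122.092444… → ⌈·⌉ = 123
j=4: r + 3k = 164.314666… → ⌈·⌉ = 165
j=5: r + 4k = 206.536888… → ⌈·⌉ = 207
j=6: r + 5k = 248.759111… → ⌈·⌉ = 249
j=7: r + 6k = 290.981333… → ⌈·⌉ = 291
j=8: r + 7k = 333.203555… → ⌈·⌉ = 334
j=9: r + 8k = 375.425777… → ⌈·⌉ = 376
j=10: r + 9k = 417.648 → ⌈·⌉ = 418
j=11: r + 10k = 459.870222… → ⌈·⌉ = 460
j=12: r + 11k = 502.092444… → ⌈·⌉ = 503
j=13: r + 12k = 544.314666… → ⌈·⌉ = 545
j=14: r + 13k = 586.536888… → ⌈·⌉ = 587
j=15: r + 14k = 628.759111… → ⌈·⌉ = 629
j=16: r + 15k = 670.981333… → ⌈·⌉ = 671
j=17: r + 16k = 713.203555… → ⌈·⌉ = 714
j=18: r + 17k = 755.425777… → ⌈·⌉ = 756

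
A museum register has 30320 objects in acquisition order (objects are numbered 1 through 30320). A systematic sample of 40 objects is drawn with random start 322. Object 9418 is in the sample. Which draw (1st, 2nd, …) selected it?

k = 30320/40 = 758
position = (9418 − 322)/758 + 1 = 9096/758 + 1 = 12 + 1 = 13

13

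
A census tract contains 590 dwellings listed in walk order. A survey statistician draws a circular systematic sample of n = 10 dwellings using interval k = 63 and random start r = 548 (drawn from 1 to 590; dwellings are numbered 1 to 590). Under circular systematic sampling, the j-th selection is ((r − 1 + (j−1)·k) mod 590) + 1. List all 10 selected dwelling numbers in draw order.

548, 21, 84, 147, 210, 273, 336, 399, 462, 525

Selection 1: 548
Selection 2: 548 + 63 = 611 → 611 − 590 = 21
Selection 3: 21 + 63 = 84
Selection 4: 84 + 63 = 147
Selection 5: 147 + 63 = 210
Selection 6: 210 + 63 = 273
Selection 7: 273 + 63 = 336
Selection 8: 336 + 63 = 399
Selection 9: 399 + 63 = 462
Selection 10: 462 + 63 = 525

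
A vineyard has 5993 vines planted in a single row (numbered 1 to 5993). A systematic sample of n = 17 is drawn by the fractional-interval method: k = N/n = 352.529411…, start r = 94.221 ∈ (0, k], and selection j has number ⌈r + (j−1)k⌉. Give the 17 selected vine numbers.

j=1: r + 0k = 94.221 → ⌈·⌉ = 95
j=2: r + 1k = 446.750411… → ⌈·⌉ = 447
j=3: r + 2k = 799.279823… → ⌈·⌉ = 800
j=4: r + 3k = 1151.809235… → ⌈·⌉ = 1152
j=5: r + 4k = 1504.338647… → ⌈·⌉ = 1505
j=6: r + 5k = 1856.868058… → ⌈·⌉ = 1857
j=7: r + 6k = 2209.397470… → ⌈·⌉ = 2210
j=8: r + 7k = 2561.926882… → ⌈·⌉ = 2562
j=9: r + 8k = 2914.456294… → ⌈·⌉ = 2915
j=10: r + 9k = 3266.985705… → ⌈·⌉ = 3267
j=11: r + 10k = 3619.515117… → ⌈·⌉ = 3620
j=12: r + 11k = 3972.044529… → ⌈·⌉ = 3973
j=13: r + 12k = 4324.573941… → ⌈·⌉ = 4325
j=14: r + 13k = 4677.103352… → ⌈·⌉ = 4678
j=15: r + 14k = 5029.632764… → ⌈·⌉ = 5030
j=16: r + 15k = 5382.162176… → ⌈·⌉ = 5383
j=17: r + 16k = 5734.691588… → ⌈·⌉ = 5735

95, 447, 800, 1152, 1505, 1857, 2210, 2562, 2915, 3267, 3620, 3973, 4325, 4678, 5030, 5383, 5735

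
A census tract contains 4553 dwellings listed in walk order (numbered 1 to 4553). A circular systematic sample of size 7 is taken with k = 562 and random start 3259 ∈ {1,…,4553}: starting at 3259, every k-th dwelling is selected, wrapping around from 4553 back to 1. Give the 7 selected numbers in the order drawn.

Selection 1: 3259
Selection 2: 3259 + 562 = 3821
Selection 3: 3821 + 562 = 4383
Selection 4: 4383 + 562 = 4945 → 4945 − 4553 = 392
Selection 5: 392 + 562 = 954
Selection 6: 954 + 562 = 1516
Selection 7: 1516 + 562 = 2078

3259, 3821, 4383, 392, 954, 1516, 2078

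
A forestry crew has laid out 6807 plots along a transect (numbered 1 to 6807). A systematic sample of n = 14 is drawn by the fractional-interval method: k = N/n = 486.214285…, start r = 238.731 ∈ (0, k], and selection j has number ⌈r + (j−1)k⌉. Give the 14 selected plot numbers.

j=1: r + 0k = 238.731 → ⌈·⌉ = 239
j=2: r + 1k = 724.945285… → ⌈·⌉ = 725
j=3: r + 2k = 1211.159571… → ⌈·⌉ = 1212
j=4: r + 3k = 1697.373857… → ⌈·⌉ = 1698
j=5: r + 4k = 2183.588142… → ⌈·⌉ = 2184
j=6: r + 5k = 2669.802428… → ⌈·⌉ = 2670
j=7: r + 6k = 3156.016714… → ⌈·⌉ = 3157
j=8: r + 7k = 3642.231 → ⌈·⌉ = 3643
j=9: r + 8k = 4128.445285… → ⌈·⌉ = 4129
j=10: r + 9k = 4614.659571… → ⌈·⌉ = 4615
j=11: r + 10k = 5100.873857… → ⌈·⌉ = 5101
j=12: r + 11k = 5587.088142… → ⌈·⌉ = 5588
j=13: r + 12k = 6073.302428… → ⌈·⌉ = 6074
j=14: r + 13k = 6559.516714… → ⌈·⌉ = 6560

239, 725, 1212, 1698, 2184, 2670, 3157, 3643, 4129, 4615, 5101, 5588, 6074, 6560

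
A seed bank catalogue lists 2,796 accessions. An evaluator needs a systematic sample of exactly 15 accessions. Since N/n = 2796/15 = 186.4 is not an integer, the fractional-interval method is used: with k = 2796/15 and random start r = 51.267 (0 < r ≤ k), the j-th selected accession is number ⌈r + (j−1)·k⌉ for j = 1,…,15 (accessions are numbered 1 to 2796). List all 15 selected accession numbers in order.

52, 238, 425, 611, 797, 984, 1170, 1357, 1543, 1729, 1916, 2102, 2289, 2475, 2661

j=1: r + 0k = 51.267 → ⌈·⌉ = 52
j=2: r + 1k = 237.667 → ⌈·⌉ = 238
j=3: r + 2k = 424.067 → ⌈·⌉ = 425
j=4: r + 3k = 610.467 → ⌈·⌉ = 611
j=5: r + 4k = 796.867 → ⌈·⌉ = 797
j=6: r + 5k = 983.267 → ⌈·⌉ = 984
j=7: r + 6k = 1169.667 → ⌈·⌉ = 1170
j=8: r + 7k = 1356.067 → ⌈·⌉ = 1357
j=9: r + 8k = 1542.467 → ⌈·⌉ = 1543
j=10: r + 9k = 1728.867 → ⌈·⌉ = 1729
j=11: r + 10k = 1915.267 → ⌈·⌉ = 1916
j=12: r + 11k = 2101.667 → ⌈·⌉ = 2102
j=13: r + 12k = 2288.067 → ⌈·⌉ = 2289
j=14: r + 13k = 2474.467 → ⌈·⌉ = 2475
j=15: r + 14k = 2660.867 → ⌈·⌉ = 2661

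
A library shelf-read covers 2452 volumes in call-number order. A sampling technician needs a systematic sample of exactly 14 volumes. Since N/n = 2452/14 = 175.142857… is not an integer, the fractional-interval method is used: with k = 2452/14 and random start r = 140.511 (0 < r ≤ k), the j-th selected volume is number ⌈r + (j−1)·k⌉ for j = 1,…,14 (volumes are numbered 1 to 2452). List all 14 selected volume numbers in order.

141, 316, 491, 666, 842, 1017, 1192, 1367, 1542, 1717, 1892, 2068, 2243, 2418

j=1: r + 0k = 140.511 → ⌈·⌉ = 141
j=2: r + 1k = 315.653857… → ⌈·⌉ = 316
j=3: r + 2k = 490.796714… → ⌈·⌉ = 491
j=4: r + 3k = 665.939571… → ⌈·⌉ = 666
j=5: r + 4k = 841.082428… → ⌈·⌉ = 842
j=6: r + 5k = 1016.225285… → ⌈·⌉ = 1017
j=7: r + 6k = 1191.368142… → ⌈·⌉ = 1192
j=8: r + 7k = 1366.511 → ⌈·⌉ = 1367
j=9: r + 8k = 1541.653857… → ⌈·⌉ = 1542
j=10: r + 9k = 1716.796714… → ⌈·⌉ = 1717
j=11: r + 10k = 1891.939571… → ⌈·⌉ = 1892
j=12: r + 11k = 2067.082428… → ⌈·⌉ = 2068
j=13: r + 12k = 2242.225285… → ⌈·⌉ = 2243
j=14: r + 13k = 2417.368142… → ⌈·⌉ = 2418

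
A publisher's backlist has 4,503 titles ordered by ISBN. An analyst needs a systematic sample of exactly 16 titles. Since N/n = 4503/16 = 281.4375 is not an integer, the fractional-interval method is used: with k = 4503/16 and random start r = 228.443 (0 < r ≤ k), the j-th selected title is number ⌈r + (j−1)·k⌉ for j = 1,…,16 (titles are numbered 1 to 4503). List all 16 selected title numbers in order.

j=1: r + 0k = 228.443 → ⌈·⌉ = 229
j=2: r + 1k = 509.8805 → ⌈·⌉ = 510
j=3: r + 2k = 791.318 → ⌈·⌉ = 792
j=4: r + 3k = 1072.7555 → ⌈·⌉ = 1073
j=5: r + 4k = 1354.193 → ⌈·⌉ = 1355
j=6: r + 5k = 1635.6305 → ⌈·⌉ = 1636
j=7: r + 6k = 1917.068 → ⌈·⌉ = 1918
j=8: r + 7k = 2198.5055 → ⌈·⌉ = 2199
j=9: r + 8k = 2479.943 → ⌈·⌉ = 2480
j=10: r + 9k = 2761.3805 → ⌈·⌉ = 2762
j=11: r + 10k = 3042.818 → ⌈·⌉ = 3043
j=12: r + 11k = 3324.2555 → ⌈·⌉ = 3325
j=13: r + 12k = 3605.693 → ⌈·⌉ = 3606
j=14: r + 13k = 3887.1305 → ⌈·⌉ = 3888
j=15: r + 14k = 4168.568 → ⌈·⌉ = 4169
j=16: r + 15k = 4450.0055 → ⌈·⌉ = 4451

229, 510, 792, 1073, 1355, 1636, 1918, 2199, 2480, 2762, 3043, 3325, 3606, 3888, 4169, 4451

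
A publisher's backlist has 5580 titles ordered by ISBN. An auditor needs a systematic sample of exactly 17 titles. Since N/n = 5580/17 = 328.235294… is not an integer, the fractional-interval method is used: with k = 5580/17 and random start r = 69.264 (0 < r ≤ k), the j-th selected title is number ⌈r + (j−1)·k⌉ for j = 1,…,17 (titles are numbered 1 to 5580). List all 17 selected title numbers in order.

70, 398, 726, 1054, 1383, 1711, 2039, 2367, 2696, 3024, 3352, 3680, 4009, 4337, 4665, 4993, 5322

j=1: r + 0k = 69.264 → ⌈·⌉ = 70
j=2: r + 1k = 397.499294… → ⌈·⌉ = 398
j=3: r + 2k = 725.734588… → ⌈·⌉ = 726
j=4: r + 3k = 1053.969882… → ⌈·⌉ = 1054
j=5: r + 4k = 1382.205176… → ⌈·⌉ = 1383
j=6: r + 5k = 1710.440470… → ⌈·⌉ = 1711
j=7: r + 6k = 2038.675764… → ⌈·⌉ = 2039
j=8: r + 7k = 2366.911058… → ⌈·⌉ = 2367
j=9: r + 8k = 2695.146352… → ⌈·⌉ = 2696
j=10: r + 9k = 3023.381647… → ⌈·⌉ = 3024
j=11: r + 10k = 3351.616941… → ⌈·⌉ = 3352
j=12: r + 11k = 3679.852235… → ⌈·⌉ = 3680
j=13: r + 12k = 4008.087529… → ⌈·⌉ = 4009
j=14: r + 13k = 4336.322823… → ⌈·⌉ = 4337
j=15: r + 14k = 4664.558117… → ⌈·⌉ = 4665
j=16: r + 15k = 4992.793411… → ⌈·⌉ = 4993
j=17: r + 16k = 5321.028705… → ⌈·⌉ = 5322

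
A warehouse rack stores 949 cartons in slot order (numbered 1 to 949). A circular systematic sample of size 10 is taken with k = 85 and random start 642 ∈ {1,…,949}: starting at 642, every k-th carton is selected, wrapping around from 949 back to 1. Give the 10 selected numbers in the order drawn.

642, 727, 812, 897, 33, 118, 203, 288, 373, 458

Selection 1: 642
Selection 2: 642 + 85 = 727
Selection 3: 727 + 85 = 812
Selection 4: 812 + 85 = 897
Selection 5: 897 + 85 = 982 → 982 − 949 = 33
Selection 6: 33 + 85 = 118
Selection 7: 118 + 85 = 203
Selection 8: 203 + 85 = 288
Selection 9: 288 + 85 = 373
Selection 10: 373 + 85 = 458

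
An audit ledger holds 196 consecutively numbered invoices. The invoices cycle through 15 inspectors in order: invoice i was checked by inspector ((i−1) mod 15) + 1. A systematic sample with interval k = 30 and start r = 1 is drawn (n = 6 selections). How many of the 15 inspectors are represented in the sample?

Consecutive selections differ by k = 30, so their inspector numbers differ by 30 mod 15 = 0.
gcd(30, 15) = 15, so the sample visits 15/15 = 1 distinct residues mod 15.
Start 1 is inspector 1; the inspectors hit are 1.

1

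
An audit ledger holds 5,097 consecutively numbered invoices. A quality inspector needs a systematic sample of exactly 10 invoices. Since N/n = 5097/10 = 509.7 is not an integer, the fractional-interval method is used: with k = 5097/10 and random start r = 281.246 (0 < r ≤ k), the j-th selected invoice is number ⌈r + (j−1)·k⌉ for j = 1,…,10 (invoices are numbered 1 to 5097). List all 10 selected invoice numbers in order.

282, 791, 1301, 1811, 2321, 2830, 3340, 3850, 4359, 4869

j=1: r + 0k = 281.246 → ⌈·⌉ = 282
j=2: r + 1k = 790.946 → ⌈·⌉ = 791
j=3: r + 2k = 1300.646 → ⌈·⌉ = 1301
j=4: r + 3k = 1810.346 → ⌈·⌉ = 1811
j=5: r + 4k = 2320.046 → ⌈·⌉ = 2321
j=6: r + 5k = 2829.746 → ⌈·⌉ = 2830
j=7: r + 6k = 3339.446 → ⌈·⌉ = 3340
j=8: r + 7k = 3849.146 → ⌈·⌉ = 3850
j=9: r + 8k = 4358.846 → ⌈·⌉ = 4359
j=10: r + 9k = 4868.546 → ⌈·⌉ = 4869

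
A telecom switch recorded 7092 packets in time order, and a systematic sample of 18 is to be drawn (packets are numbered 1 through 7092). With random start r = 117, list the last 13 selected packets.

k = N/n = 7092/18 = 394
6th selection = 117 + 5×394 = 2087
7th: 2087 + 394 = 2481
8th: 2481 + 394 = 2875
9th: 2875 + 394 = 3269
10th: 3269 + 394 = 3663
11th: 3663 + 394 = 4057
12th: 4057 + 394 = 4451
13th: 4451 + 394 = 4845
14th: 4845 + 394 = 5239
15th: 5239 + 394 = 5633
16th: 5633 + 394 = 6027
17th: 6027 + 394 = 6421
18th: 6421 + 394 = 6815

2087, 2481, 2875, 3269, 3663, 4057, 4451, 4845, 5239, 5633, 6027, 6421, 6815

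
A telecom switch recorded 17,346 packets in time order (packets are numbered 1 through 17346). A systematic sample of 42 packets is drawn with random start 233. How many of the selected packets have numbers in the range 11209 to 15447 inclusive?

k = 17346/42 = 413
First selection ≥ 11209: 233 + ⌈(11209−233)/413⌉·413 = 233 + 27×413 = 11384
Last selection ≤ 15447: 233 + ⌊(15447−233)/413⌋·413 = 233 + 36×413 = 15101
Count = 36 − 27 + 1 = 10

10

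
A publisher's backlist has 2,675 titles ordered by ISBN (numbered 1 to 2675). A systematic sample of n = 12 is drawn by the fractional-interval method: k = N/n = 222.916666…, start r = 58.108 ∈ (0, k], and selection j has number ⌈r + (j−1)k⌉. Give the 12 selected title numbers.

j=1: r + 0k = 58.108 → ⌈·⌉ = 59
j=2: r + 1k = 281.024666… → ⌈·⌉ = 282
j=3: r + 2k = 503.941333… → ⌈·⌉ = 504
j=4: r + 3k = 726.858 → ⌈·⌉ = 727
j=5: r + 4k = 949.774666… → ⌈·⌉ = 950
j=6: r + 5k = 1172.691333… → ⌈·⌉ = 1173
j=7: r + 6k = 1395.608 → ⌈·⌉ = 1396
j=8: r + 7k = 1618.524666… → ⌈·⌉ = 1619
j=9: r + 8k = 1841.441333… → ⌈·⌉ = 1842
j=10: r + 9k = 2064.358 → ⌈·⌉ = 2065
j=11: r + 10k = 2287.274666… → ⌈·⌉ = 2288
j=12: r + 11k = 2510.191333… → ⌈·⌉ = 2511

59, 282, 504, 727, 950, 1173, 1396, 1619, 1842, 2065, 2288, 2511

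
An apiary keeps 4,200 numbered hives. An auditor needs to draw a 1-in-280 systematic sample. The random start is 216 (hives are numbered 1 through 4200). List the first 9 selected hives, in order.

hive 1: 216
hive 2: 216 + 280 = 496
hive 3: 496 + 280 = 776
hive 4: 776 + 280 = 1056
hive 5: 1056 + 280 = 1336
hive 6: 1336 + 280 = 1616
hive 7: 1616 + 280 = 1896
hive 8: 1896 + 280 = 2176
hive 9: 2176 + 280 = 2456

216, 496, 776, 1056, 1336, 1616, 1896, 2176, 2456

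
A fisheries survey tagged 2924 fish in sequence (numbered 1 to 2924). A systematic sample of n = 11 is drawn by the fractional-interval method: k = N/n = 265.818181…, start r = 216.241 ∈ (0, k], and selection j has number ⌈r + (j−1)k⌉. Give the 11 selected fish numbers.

217, 483, 748, 1014, 1280, 1546, 1812, 2077, 2343, 2609, 2875

j=1: r + 0k = 216.241 → ⌈·⌉ = 217
j=2: r + 1k = 482.059181… → ⌈·⌉ = 483
j=3: r + 2k = 747.877363… → ⌈·⌉ = 748
j=4: r + 3k = 1013.695545… → ⌈·⌉ = 1014
j=5: r + 4k = 1279.513727… → ⌈·⌉ = 1280
j=6: r + 5k = 1545.331909… → ⌈·⌉ = 1546
j=7: r + 6k = 1811.150090… → ⌈·⌉ = 1812
j=8: r + 7k = 2076.968272… → ⌈·⌉ = 2077
j=9: r + 8k = 2342.786454… → ⌈·⌉ = 2343
j=10: r + 9k = 2608.604636… → ⌈·⌉ = 2609
j=11: r + 10k = 2874.422818… → ⌈·⌉ = 2875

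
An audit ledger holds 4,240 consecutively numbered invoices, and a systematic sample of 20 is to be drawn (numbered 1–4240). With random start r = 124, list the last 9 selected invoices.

k = N/n = 4240/20 = 212
12th selection = 124 + 11×212 = 2456
13th: 2456 + 212 = 2668
14th: 2668 + 212 = 2880
15th: 2880 + 212 = 3092
16th: 3092 + 212 = 3304
17th: 3304 + 212 = 3516
18th: 3516 + 212 = 3728
19th: 3728 + 212 = 3940
20th: 3940 + 212 = 4152

2456, 2668, 2880, 3092, 3304, 3516, 3728, 3940, 4152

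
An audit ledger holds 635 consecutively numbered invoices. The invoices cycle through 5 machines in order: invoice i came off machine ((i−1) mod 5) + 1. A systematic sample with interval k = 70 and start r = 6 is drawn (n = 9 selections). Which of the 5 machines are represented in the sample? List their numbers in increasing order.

1

Consecutive selections differ by k = 70, so their machine numbers differ by 70 mod 5 = 0.
gcd(70, 5) = 5, so the sample visits 5/5 = 1 distinct residues mod 5.
Start 6 is machine 1; the machines hit are 1.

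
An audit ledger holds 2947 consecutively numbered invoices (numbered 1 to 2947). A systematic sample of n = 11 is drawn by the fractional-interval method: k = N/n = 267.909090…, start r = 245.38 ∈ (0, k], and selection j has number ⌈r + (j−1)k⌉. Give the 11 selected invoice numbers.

246, 514, 782, 1050, 1318, 1585, 1853, 2121, 2389, 2657, 2925

j=1: r + 0k = 245.38 → ⌈·⌉ = 246
j=2: r + 1k = 513.289090… → ⌈·⌉ = 514
j=3: r + 2k = 781.198181… → ⌈·⌉ = 782
j=4: r + 3k = 1049.107272… → ⌈·⌉ = 1050
j=5: r + 4k = 1317.016363… → ⌈·⌉ = 1318
j=6: r + 5k = 1584.925454… → ⌈·⌉ = 1585
j=7: r + 6k = 1852.834545… → ⌈·⌉ = 1853
j=8: r + 7k = 2120.743636… → ⌈·⌉ = 2121
j=9: r + 8k = 2388.652727… → ⌈·⌉ = 2389
j=10: r + 9k = 2656.561818… → ⌈·⌉ = 2657
j=11: r + 10k = 2924.470909… → ⌈·⌉ = 2925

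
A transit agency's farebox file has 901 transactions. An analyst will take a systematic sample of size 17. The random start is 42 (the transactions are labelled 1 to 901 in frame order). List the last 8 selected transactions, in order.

k = N/n = 901/17 = 53
10th selection = 42 + 9×53 = 519
11th: 519 + 53 = 572
12th: 572 + 53 = 625
13th: 625 + 53 = 678
14th: 678 + 53 = 731
15th: 731 + 53 = 784
16th: 784 + 53 = 837
17th: 837 + 53 = 890

519, 572, 625, 678, 731, 784, 837, 890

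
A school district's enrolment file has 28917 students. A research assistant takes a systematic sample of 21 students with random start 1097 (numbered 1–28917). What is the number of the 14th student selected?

18998

k = 28917/21 = 1377
14th selection = r + (14−1)·k = 1097 + 13×1377 = 1097 + 17901 = 18998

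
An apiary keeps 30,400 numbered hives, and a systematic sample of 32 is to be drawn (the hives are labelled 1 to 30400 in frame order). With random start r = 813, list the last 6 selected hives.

k = N/n = 30400/32 = 950
27th selection = 813 + 26×950 = 25513
28th: 25513 + 950 = 26463
29th: 26463 + 950 = 27413
30th: 27413 + 950 = 28363
31st: 28363 + 950 = 29313
32nd: 29313 + 950 = 30263

25513, 26463, 27413, 28363, 29313, 30263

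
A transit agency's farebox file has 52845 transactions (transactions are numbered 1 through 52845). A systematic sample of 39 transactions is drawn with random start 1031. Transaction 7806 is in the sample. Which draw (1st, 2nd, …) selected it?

6

k = 52845/39 = 1355
position = (7806 − 1031)/1355 + 1 = 6775/1355 + 1 = 5 + 1 = 6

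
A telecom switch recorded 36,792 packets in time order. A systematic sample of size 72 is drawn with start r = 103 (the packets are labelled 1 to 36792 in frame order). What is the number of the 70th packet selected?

k = 36792/72 = 511
70th selection = r + (70−1)·k = 103 + 69×511 = 103 + 35259 = 35362

35362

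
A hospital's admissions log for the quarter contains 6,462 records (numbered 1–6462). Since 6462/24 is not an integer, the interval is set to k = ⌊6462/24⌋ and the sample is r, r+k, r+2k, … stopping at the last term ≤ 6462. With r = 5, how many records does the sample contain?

k = ⌊6462/24⌋ = 269
Achieved size = ⌊(6462 − 5)/269⌋ + 1 = ⌊6457/269⌋ + 1 = 24 + 1 = 25
(last selection: 5 + 24×269 = 6461 ≤ 6462; next would be 6730 > 6462)

25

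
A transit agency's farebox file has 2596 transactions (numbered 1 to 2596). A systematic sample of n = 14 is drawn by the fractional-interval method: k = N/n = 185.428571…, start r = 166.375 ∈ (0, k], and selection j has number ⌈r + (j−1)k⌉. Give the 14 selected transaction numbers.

j=1: r + 0k = 166.375 → ⌈·⌉ = 167
j=2: r + 1k = 351.803571… → ⌈·⌉ = 352
j=3: r + 2k = 537.232142… → ⌈·⌉ = 538
j=4: r + 3k = 722.660714… → ⌈·⌉ = 723
j=5: r + 4k = 908.089285… → ⌈·⌉ = 909
j=6: r + 5k = 1093.517857… → ⌈·⌉ = 1094
j=7: r + 6k = 1278.946428… → ⌈·⌉ = 1279
j=8: r + 7k = 1464.375 → ⌈·⌉ = 1465
j=9: r + 8k = 1649.803571… → ⌈·⌉ = 1650
j=10: r + 9k = 1835.232142… → ⌈·⌉ = 1836
j=11: r + 10k = 2020.660714… → ⌈·⌉ = 2021
j=12: r + 11k = 2206.089285… → ⌈·⌉ = 2207
j=13: r + 12k = 2391.517857… → ⌈·⌉ = 2392
j=14: r + 13k = 2576.946428… → ⌈·⌉ = 2577

167, 352, 538, 723, 909, 1094, 1279, 1465, 1650, 1836, 2021, 2207, 2392, 2577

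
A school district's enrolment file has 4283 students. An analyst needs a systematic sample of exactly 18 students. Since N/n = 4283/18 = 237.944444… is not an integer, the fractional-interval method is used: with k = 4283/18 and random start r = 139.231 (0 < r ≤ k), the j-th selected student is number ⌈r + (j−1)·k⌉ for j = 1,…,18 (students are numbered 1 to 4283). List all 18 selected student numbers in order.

j=1: r + 0k = 139.231 → ⌈·⌉ = 140
j=2: r + 1k = 377.175444… → ⌈·⌉ = 378
j=3: r + 2k = 615.119888… → ⌈·⌉ = 616
j=4: r + 3k = 853.064333… → ⌈·⌉ = 854
j=5: r + 4k = 1091.008777… → ⌈·⌉ = 1092
j=6: r + 5k = 1328.953222… → ⌈·⌉ = 1329
j=7: r + 6k = 1566.897666… → ⌈·⌉ = 1567
j=8: r + 7k = 1804.842111… → ⌈·⌉ = 1805
j=9: r + 8k = 2042.786555… → ⌈·⌉ = 2043
j=10: r + 9k = 2280.731 → ⌈·⌉ = 2281
j=11: r + 10k = 2518.675444… → ⌈·⌉ = 2519
j=12: r + 11k = 2756.619888… → ⌈·⌉ = 2757
j=13: r + 12k = 2994.564333… → ⌈·⌉ = 2995
j=14: r + 13k = 3232.508777… → ⌈·⌉ = 3233
j=15: r + 14k = 3470.453222… → ⌈·⌉ = 3471
j=16: r + 15k = 3708.397666… → ⌈·⌉ = 3709
j=17: r + 16k = 3946.342111… → ⌈·⌉ = 3947
j=18: r + 17k = 4184.286555… → ⌈·⌉ = 4185

140, 378, 616, 854, 1092, 1329, 1567, 1805, 2043, 2281, 2519, 2757, 2995, 3233, 3471, 3709, 3947, 4185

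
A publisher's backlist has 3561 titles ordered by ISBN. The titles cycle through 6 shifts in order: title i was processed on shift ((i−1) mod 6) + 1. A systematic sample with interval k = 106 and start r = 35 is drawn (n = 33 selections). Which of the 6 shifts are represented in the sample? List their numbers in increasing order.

1, 3, 5

Consecutive selections differ by k = 106, so their shift numbers differ by 106 mod 6 = 4.
gcd(106, 6) = 2, so the sample visits 6/2 = 3 distinct residues mod 6.
Start 35 is shift 5; the shifts hit are 1, 3, 5.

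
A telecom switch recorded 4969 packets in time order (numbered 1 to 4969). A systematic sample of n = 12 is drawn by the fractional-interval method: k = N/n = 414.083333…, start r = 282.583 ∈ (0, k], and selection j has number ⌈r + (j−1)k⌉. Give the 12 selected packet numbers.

j=1: r + 0k = 282.583 → ⌈·⌉ = 283
j=2: r + 1k = 696.666333… → ⌈·⌉ = 697
j=3: r + 2k = 1110.749666… → ⌈·⌉ = 1111
j=4: r + 3k = 1524.833 → ⌈·⌉ = 1525
j=5: r + 4k = 1938.916333… → ⌈·⌉ = 1939
j=6: r + 5k = 2352.999666… → ⌈·⌉ = 2353
j=7: r + 6k = 2767.083 → ⌈·⌉ = 2768
j=8: r + 7k = 3181.166333… → ⌈·⌉ = 3182
j=9: r + 8k = 3595.249666… → ⌈·⌉ = 3596
j=10: r + 9k = 4009.333 → ⌈·⌉ = 4010
j=11: r + 10k = 4423.416333… → ⌈·⌉ = 4424
j=12: r + 11k = 4837.499666… → ⌈·⌉ = 4838

283, 697, 1111, 1525, 1939, 2353, 2768, 3182, 3596, 4010, 4424, 4838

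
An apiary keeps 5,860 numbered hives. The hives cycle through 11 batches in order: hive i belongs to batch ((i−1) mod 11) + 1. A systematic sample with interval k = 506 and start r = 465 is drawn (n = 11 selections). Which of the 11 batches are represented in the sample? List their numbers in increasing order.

Consecutive selections differ by k = 506, so their batch numbers differ by 506 mod 11 = 0.
gcd(506, 11) = 11, so the sample visits 11/11 = 1 distinct residues mod 11.
Start 465 is batch 3; the batches hit are 3.

3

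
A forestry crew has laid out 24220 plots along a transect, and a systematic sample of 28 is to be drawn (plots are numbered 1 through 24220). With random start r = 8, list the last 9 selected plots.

16443, 17308, 18173, 19038, 19903, 20768, 21633, 22498, 23363

k = N/n = 24220/28 = 865
20th selection = 8 + 19×865 = 16443
21st: 16443 + 865 = 17308
22nd: 17308 + 865 = 18173
23rd: 18173 + 865 = 19038
24th: 19038 + 865 = 19903
25th: 19903 + 865 = 20768
26th: 20768 + 865 = 21633
27th: 21633 + 865 = 22498
28th: 22498 + 865 = 23363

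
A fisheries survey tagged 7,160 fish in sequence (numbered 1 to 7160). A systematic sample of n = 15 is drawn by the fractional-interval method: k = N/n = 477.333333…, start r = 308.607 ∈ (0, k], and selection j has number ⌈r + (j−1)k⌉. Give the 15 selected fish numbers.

j=1: r + 0k = 308.607 → ⌈·⌉ = 309
j=2: r + 1k = 785.940333… → ⌈·⌉ = 786
j=3: r + 2k = 1263.273666… → ⌈·⌉ = 1264
j=4: r + 3k = 1740.607 → ⌈·⌉ = 1741
j=5: r + 4k = 2217.940333… → ⌈·⌉ = 2218
j=6: r + 5k = 2695.273666… → ⌈·⌉ = 2696
j=7: r + 6k = 3172.607 → ⌈·⌉ = 3173
j=8: r + 7k = 3649.940333… → ⌈·⌉ = 3650
j=9: r + 8k = 4127.273666… → ⌈·⌉ = 4128
j=10: r + 9k = 4604.607 → ⌈·⌉ = 4605
j=11: r + 10k = 5081.940333… → ⌈·⌉ = 5082
j=12: r + 11k = 5559.273666… → ⌈·⌉ = 5560
j=13: r + 12k = 6036.607 → ⌈·⌉ = 6037
j=14: r + 13k = 6513.940333… → ⌈·⌉ = 6514
j=15: r + 14k = 6991.273666… → ⌈·⌉ = 6992

309, 786, 1264, 1741, 2218, 2696, 3173, 3650, 4128, 4605, 5082, 5560, 6037, 6514, 6992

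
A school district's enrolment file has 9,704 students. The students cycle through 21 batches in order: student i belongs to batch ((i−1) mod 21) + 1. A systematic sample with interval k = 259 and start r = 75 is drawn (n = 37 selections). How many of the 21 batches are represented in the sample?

3

Consecutive selections differ by k = 259, so their batch numbers differ by 259 mod 21 = 7.
gcd(259, 21) = 7, so the sample visits 21/7 = 3 distinct residues mod 21.
Start 75 is batch 12; the batches hit are 5, 12, 19.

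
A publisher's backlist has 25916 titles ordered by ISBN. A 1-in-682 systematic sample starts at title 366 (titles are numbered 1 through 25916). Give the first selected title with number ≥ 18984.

k = 682
Steps past start: ⌈(18984 − 366)/682⌉ = ⌈18618/682⌉ = 28
Selected title: 366 + 28×682 = 19462

19462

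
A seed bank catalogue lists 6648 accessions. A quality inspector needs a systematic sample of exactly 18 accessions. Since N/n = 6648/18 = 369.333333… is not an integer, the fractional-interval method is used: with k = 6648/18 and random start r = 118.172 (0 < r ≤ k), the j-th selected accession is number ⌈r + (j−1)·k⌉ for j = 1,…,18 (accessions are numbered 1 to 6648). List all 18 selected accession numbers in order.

119, 488, 857, 1227, 1596, 1965, 2335, 2704, 3073, 3443, 3812, 4181, 4551, 4920, 5289, 5659, 6028, 6397

j=1: r + 0k = 118.172 → ⌈·⌉ = 119
j=2: r + 1k = 487.505333… → ⌈·⌉ = 488
j=3: r + 2k = 856.838666… → ⌈·⌉ = 857
j=4: r + 3k = 1226.172 → ⌈·⌉ = 1227
j=5: r + 4k = 1595.505333… → ⌈·⌉ = 1596
j=6: r + 5k = 1964.838666… → ⌈·⌉ = 1965
j=7: r + 6k = 2334.172 → ⌈·⌉ = 2335
j=8: r + 7k = 2703.505333… → ⌈·⌉ = 2704
j=9: r + 8k = 3072.838666… → ⌈·⌉ = 3073
j=10: r + 9k = 3442.172 → ⌈·⌉ = 3443
j=11: r + 10k = 3811.505333… → ⌈·⌉ = 3812
j=12: r + 11k = 4180.838666… → ⌈·⌉ = 4181
j=13: r + 12k = 4550.172 → ⌈·⌉ = 4551
j=14: r + 13k = 4919.505333… → ⌈·⌉ = 4920
j=15: r + 14k = 5288.838666… → ⌈·⌉ = 5289
j=16: r + 15k = 5658.172 → ⌈·⌉ = 5659
j=17: r + 16k = 6027.505333… → ⌈·⌉ = 6028
j=18: r + 17k = 6396.838666… → ⌈·⌉ = 6397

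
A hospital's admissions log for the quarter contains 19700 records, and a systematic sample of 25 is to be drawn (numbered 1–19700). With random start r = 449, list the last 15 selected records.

8329, 9117, 9905, 10693, 11481, 12269, 13057, 13845, 14633, 15421, 16209, 16997, 17785, 18573, 19361

k = N/n = 19700/25 = 788
11th selection = 449 + 10×788 = 8329
12th: 8329 + 788 = 9117
13th: 9117 + 788 = 9905
14th: 9905 + 788 = 10693
15th: 10693 + 788 = 11481
16th: 11481 + 788 = 12269
17th: 12269 + 788 = 13057
18th: 13057 + 788 = 13845
19th: 13845 + 788 = 14633
20th: 14633 + 788 = 15421
21st: 15421 + 788 = 16209
22nd: 16209 + 788 = 16997
23rd: 16997 + 788 = 17785
24th: 17785 + 788 = 18573
25th: 18573 + 788 = 19361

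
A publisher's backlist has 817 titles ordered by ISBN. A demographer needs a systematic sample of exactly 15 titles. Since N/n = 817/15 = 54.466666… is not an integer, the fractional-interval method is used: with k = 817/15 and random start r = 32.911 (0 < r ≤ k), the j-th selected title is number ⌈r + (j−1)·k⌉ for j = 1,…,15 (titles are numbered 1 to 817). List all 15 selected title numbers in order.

33, 88, 142, 197, 251, 306, 360, 415, 469, 524, 578, 633, 687, 741, 796

j=1: r + 0k = 32.911 → ⌈·⌉ = 33
j=2: r + 1k = 87.377666… → ⌈·⌉ = 88
j=3: r + 2k = 141.844333… → ⌈·⌉ = 142
j=4: r + 3k = 196.311 → ⌈·⌉ = 197
j=5: r + 4k = 250.777666… → ⌈·⌉ = 251
j=6: r + 5k = 305.244333… → ⌈·⌉ = 306
j=7: r + 6k = 359.711 → ⌈·⌉ = 360
j=8: r + 7k = 414.177666… → ⌈·⌉ = 415
j=9: r + 8k = 468.644333… → ⌈·⌉ = 469
j=10: r + 9k = 523.111 → ⌈·⌉ = 524
j=11: r + 10k = 577.577666… → ⌈·⌉ = 578
j=12: r + 11k = 632.044333… → ⌈·⌉ = 633
j=13: r + 12k = 686.511 → ⌈·⌉ = 687
j=14: r + 13k = 740.977666… → ⌈·⌉ = 741
j=15: r + 14k = 795.444333… → ⌈·⌉ = 796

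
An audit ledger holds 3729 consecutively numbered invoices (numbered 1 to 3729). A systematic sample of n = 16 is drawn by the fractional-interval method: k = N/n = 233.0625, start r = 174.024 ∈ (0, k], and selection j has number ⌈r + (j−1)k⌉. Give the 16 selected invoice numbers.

j=1: r + 0k = 174.024 → ⌈·⌉ = 175
j=2: r + 1k = 407.0865 → ⌈·⌉ = 408
j=3: r + 2k = 640.149 → ⌈·⌉ = 641
j=4: r + 3k = 873.2115 → ⌈·⌉ = 874
j=5: r + 4k = 1106.274 → ⌈·⌉ = 1107
j=6: r + 5k = 1339.3365 → ⌈·⌉ = 1340
j=7: r + 6k = 1572.399 → ⌈·⌉ = 1573
j=8: r + 7k = 1805.4615 → ⌈·⌉ = 1806
j=9: r + 8k = 2038.524 → ⌈·⌉ = 2039
j=10: r + 9k = 2271.5865 → ⌈·⌉ = 2272
j=11: r + 10k = 2504.649 → ⌈·⌉ = 2505
j=12: r + 11k = 2737.7115 → ⌈·⌉ = 2738
j=13: r + 12k = 2970.774 → ⌈·⌉ = 2971
j=14: r + 13k = 3203.8365 → ⌈·⌉ = 3204
j=15: r + 14k = 3436.899 → ⌈·⌉ = 3437
j=16: r + 15k = 3669.9615 → ⌈·⌉ = 3670

175, 408, 641, 874, 1107, 1340, 1573, 1806, 2039, 2272, 2505, 2738, 2971, 3204, 3437, 3670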